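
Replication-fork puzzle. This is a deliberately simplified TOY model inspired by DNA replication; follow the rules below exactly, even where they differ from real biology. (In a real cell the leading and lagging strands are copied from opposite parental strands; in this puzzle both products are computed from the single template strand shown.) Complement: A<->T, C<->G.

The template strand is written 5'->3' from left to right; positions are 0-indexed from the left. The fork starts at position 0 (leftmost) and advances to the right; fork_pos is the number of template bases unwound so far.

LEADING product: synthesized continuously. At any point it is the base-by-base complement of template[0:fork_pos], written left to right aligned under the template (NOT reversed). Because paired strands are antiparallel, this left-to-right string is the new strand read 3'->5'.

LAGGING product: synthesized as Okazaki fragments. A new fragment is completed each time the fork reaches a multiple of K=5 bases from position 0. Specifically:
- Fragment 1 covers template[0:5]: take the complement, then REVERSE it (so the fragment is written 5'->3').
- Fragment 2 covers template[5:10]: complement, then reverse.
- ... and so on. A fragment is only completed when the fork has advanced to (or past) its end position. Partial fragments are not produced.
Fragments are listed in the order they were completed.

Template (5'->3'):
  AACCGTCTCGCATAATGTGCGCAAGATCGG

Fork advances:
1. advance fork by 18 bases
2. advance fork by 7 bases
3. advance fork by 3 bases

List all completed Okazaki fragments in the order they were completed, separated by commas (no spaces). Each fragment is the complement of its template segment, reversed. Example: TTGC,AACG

Step 1: advance 18 -> fork_pos = 0 + 18 = 18. Reached multiple(s) of 5: 5, 10, 15 -> fragments 1-3 completed (3 total).
Step 2: advance 7 -> fork_pos = 18 + 7 = 25. Reached multiple(s) of 5: 20, 25 -> fragments 4-5 completed (5 total).
Step 3: advance 3 -> fork_pos = 25 + 3 = 28. Next multiple of 5 is 30 (not reached); still 5 fragment(s).
Final fork_pos = 28, so 5 fragment(s) are complete. Build each: template segment -> complement -> reverse.
Fragment 1: template[0:5] = AACCG -> complement TTGGC -> reversed CGGTT
Fragment 2: template[5:10] = TCTCG -> complement AGAGC -> reversed CGAGA
Fragment 3: template[10:15] = CATAA -> complement GTATT -> reversed TTATG
Fragment 4: template[15:20] = TGTGC -> complement ACACG -> reversed GCACA
Fragment 5: template[20:25] = GCAAG -> complement CGTTC -> reversed CTTGC

Answer: CGGTT,CGAGA,TTATG,GCACA,CTTGC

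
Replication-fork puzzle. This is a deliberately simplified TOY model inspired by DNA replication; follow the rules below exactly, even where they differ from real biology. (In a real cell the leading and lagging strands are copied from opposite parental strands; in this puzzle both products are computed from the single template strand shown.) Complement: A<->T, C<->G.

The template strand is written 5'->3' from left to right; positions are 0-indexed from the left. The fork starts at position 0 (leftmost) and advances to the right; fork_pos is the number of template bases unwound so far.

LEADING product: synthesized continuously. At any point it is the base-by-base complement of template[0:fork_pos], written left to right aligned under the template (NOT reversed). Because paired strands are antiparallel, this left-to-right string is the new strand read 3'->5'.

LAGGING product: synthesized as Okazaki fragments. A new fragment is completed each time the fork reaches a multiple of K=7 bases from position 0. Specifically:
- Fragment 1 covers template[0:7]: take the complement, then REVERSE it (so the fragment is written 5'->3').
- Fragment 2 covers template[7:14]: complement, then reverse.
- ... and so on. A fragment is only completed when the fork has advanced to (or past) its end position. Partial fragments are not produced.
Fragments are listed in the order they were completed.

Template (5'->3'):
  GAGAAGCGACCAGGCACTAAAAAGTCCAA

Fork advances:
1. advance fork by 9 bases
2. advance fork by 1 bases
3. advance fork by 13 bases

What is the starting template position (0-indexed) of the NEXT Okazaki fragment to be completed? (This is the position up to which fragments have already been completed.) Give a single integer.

Answer: 21

Derivation:
Step 1: advance 9 -> fork_pos = 0 + 9 = 9. Reached multiple(s) of 7: 7 -> fragment 1 completed (1 total).
Step 2: advance 1 -> fork_pos = 9 + 1 = 10. Next multiple of 7 is 14 (not reached); still 1 fragment(s).
Step 3: advance 13 -> fork_pos = 10 + 13 = 23. Reached multiple(s) of 7: 14, 21 -> fragments 2-3 completed (3 total).
3 fragment(s) completed, covering template[0:21] (3 x 7 = 21). The next fragment, fragment 4, covers template[21:28], so it starts at position 21.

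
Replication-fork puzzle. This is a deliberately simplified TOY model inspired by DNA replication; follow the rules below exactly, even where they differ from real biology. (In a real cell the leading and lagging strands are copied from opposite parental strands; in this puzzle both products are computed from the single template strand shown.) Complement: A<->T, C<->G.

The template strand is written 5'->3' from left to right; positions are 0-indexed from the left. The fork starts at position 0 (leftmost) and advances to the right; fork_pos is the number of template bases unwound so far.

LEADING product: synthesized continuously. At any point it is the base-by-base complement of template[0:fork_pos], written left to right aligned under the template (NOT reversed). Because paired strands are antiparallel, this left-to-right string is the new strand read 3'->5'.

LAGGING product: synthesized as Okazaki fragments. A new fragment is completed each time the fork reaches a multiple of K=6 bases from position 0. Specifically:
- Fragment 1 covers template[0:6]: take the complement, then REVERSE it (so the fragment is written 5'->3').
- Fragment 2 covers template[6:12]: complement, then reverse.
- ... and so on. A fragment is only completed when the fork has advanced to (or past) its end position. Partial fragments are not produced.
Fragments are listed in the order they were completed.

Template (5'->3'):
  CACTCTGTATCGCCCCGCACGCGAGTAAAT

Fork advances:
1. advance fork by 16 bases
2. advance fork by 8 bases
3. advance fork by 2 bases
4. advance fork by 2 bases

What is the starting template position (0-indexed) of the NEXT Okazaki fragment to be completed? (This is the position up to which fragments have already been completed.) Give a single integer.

Step 1: advance 16 -> fork_pos = 0 + 16 = 16. Reached multiple(s) of 6: 6, 12 -> fragments 1-2 completed (2 total).
Step 2: advance 8 -> fork_pos = 16 + 8 = 24. Reached multiple(s) of 6: 18, 24 -> fragments 3-4 completed (4 total).
Step 3: advance 2 -> fork_pos = 24 + 2 = 26. Next multiple of 6 is 30 (not reached); still 4 fragment(s).
Step 4: advance 2 -> fork_pos = 26 + 2 = 28. Next multiple of 6 is 30 (not reached); still 4 fragment(s).
4 fragment(s) completed, covering template[0:24] (4 x 6 = 24). The next fragment, fragment 5, covers template[24:30], so it starts at position 24.

Answer: 24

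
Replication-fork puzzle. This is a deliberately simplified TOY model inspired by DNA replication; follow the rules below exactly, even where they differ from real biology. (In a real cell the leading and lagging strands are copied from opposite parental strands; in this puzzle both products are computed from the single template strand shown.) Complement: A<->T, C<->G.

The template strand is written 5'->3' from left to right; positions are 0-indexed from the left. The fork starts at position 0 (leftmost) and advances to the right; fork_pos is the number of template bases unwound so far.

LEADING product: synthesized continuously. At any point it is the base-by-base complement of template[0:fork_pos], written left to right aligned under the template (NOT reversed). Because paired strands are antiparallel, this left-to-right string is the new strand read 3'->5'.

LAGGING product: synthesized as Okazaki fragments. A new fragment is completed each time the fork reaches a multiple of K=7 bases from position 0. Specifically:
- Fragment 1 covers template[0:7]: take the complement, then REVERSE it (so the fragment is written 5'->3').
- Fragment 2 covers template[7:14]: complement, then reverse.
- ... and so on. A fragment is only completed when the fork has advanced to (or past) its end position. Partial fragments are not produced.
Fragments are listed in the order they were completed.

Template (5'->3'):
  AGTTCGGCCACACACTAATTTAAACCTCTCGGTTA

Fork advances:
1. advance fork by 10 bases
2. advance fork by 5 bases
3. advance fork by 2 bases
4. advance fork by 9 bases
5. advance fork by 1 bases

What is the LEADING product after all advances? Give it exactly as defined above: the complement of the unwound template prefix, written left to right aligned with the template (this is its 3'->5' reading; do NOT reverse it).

Answer: TCAAGCCGGTGTGTGATTAAATTTGGA

Derivation:
Step 1: advance 10 -> fork_pos = 0 + 10 = 10.
Step 2: advance 5 -> fork_pos = 10 + 5 = 15.
Step 3: advance 2 -> fork_pos = 15 + 2 = 17.
Step 4: advance 9 -> fork_pos = 17 + 9 = 26.
Step 5: advance 1 -> fork_pos = 26 + 1 = 27.
Unwound prefix: template[0:27] = AGTTCGGCCACACACTAATTTAAACCT
Complement it base by base (A<->T, C<->G), keeping left-to-right order:
  [0:5] AGTTC -> TCAAG
  [5:10] GGCCA -> CCGGT
  [10:15] CACAC -> GTGTG
  [15:20] TAATT -> ATTAA
  [20:25] TAAAC -> ATTTG
  [25:27] CT -> GA
Concatenate: TCAAGCCGGTGTGTGATTAAATTTGGA (length 27; written aligned with the template, i.e. 3'->5').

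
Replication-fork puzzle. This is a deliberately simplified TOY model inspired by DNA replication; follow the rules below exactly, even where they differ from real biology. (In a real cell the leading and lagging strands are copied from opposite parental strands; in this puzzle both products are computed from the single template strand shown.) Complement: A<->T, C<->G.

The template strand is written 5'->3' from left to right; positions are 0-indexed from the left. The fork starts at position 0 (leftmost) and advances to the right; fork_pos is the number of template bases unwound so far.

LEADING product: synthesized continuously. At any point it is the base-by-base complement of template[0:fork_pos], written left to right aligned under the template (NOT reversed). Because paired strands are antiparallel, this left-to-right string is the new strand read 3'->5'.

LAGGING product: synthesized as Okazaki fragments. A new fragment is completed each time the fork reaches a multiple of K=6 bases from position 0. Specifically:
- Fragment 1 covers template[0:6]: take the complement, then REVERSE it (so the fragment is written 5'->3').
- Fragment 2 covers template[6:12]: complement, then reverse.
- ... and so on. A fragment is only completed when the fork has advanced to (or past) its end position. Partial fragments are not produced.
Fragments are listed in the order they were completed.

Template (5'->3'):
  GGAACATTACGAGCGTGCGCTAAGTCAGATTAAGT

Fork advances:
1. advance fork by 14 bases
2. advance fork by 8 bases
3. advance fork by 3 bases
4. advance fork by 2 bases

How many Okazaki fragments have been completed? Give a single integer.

Answer: 4

Derivation:
Step 1: advance 14 -> fork_pos = 0 + 14 = 14. Reached multiple(s) of 6: 6, 12 -> fragments 1-2 completed (2 total).
Step 2: advance 8 -> fork_pos = 14 + 8 = 22. Reached multiple(s) of 6: 18 -> fragment 3 completed (3 total).
Step 3: advance 3 -> fork_pos = 22 + 3 = 25. Reached multiple(s) of 6: 24 -> fragment 4 completed (4 total).
Step 4: advance 2 -> fork_pos = 25 + 2 = 27. Next multiple of 6 is 30 (not reached); still 4 fragment(s).
Check: final fork_pos = 27; the multiples of 6 that are <= 27 are 6..24 -> 27 // 6 = 4 completed fragment(s).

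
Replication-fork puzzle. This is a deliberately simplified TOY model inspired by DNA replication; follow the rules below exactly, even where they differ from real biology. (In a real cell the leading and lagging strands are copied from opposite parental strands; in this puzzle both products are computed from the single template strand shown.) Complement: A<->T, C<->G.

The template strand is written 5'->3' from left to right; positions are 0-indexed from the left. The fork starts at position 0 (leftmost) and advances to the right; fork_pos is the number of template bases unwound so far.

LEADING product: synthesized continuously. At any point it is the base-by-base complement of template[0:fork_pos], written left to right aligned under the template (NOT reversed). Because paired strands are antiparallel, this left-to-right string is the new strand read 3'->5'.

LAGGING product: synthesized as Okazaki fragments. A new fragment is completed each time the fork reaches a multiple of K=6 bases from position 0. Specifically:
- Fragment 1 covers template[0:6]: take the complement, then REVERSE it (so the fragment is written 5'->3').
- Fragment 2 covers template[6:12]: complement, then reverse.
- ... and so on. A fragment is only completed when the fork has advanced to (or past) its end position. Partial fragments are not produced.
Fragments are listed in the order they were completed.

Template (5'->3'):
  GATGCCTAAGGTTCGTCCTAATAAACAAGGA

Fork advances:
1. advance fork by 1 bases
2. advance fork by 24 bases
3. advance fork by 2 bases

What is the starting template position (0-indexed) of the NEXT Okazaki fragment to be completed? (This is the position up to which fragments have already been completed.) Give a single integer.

Answer: 24

Derivation:
Step 1: advance 1 -> fork_pos = 0 + 1 = 1. Next multiple of 6 is 6 (not reached); still 0 fragment(s).
Step 2: advance 24 -> fork_pos = 1 + 24 = 25. Reached multiple(s) of 6: 6, 12, 18, 24 -> fragments 1-4 completed (4 total).
Step 3: advance 2 -> fork_pos = 25 + 2 = 27. Next multiple of 6 is 30 (not reached); still 4 fragment(s).
4 fragment(s) completed, covering template[0:24] (4 x 6 = 24). The next fragment, fragment 5, covers template[24:30], so it starts at position 24.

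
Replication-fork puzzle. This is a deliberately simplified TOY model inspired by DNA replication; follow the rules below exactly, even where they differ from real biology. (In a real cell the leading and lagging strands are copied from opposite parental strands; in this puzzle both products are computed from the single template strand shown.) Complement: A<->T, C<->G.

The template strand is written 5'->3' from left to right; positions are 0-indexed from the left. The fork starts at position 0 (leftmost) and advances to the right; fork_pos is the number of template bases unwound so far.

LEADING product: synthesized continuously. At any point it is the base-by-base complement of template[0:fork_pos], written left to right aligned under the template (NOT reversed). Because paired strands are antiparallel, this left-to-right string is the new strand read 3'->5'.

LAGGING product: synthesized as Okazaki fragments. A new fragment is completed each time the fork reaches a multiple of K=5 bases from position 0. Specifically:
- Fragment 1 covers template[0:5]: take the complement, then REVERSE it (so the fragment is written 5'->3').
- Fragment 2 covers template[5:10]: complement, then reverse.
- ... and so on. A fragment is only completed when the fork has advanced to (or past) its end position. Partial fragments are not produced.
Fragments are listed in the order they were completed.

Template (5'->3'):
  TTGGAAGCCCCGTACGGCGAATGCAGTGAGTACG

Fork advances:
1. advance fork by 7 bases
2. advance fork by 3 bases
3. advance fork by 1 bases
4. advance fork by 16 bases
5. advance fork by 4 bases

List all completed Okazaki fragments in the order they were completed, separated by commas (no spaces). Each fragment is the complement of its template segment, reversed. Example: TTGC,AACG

Answer: TCCAA,GGGCT,GTACG,TCGCC,TGCAT,CTCAC

Derivation:
Step 1: advance 7 -> fork_pos = 0 + 7 = 7. Reached multiple(s) of 5: 5 -> fragment 1 completed (1 total).
Step 2: advance 3 -> fork_pos = 7 + 3 = 10. Reached multiple(s) of 5: 10 -> fragment 2 completed (2 total).
Step 3: advance 1 -> fork_pos = 10 + 1 = 11. Next multiple of 5 is 15 (not reached); still 2 fragment(s).
Step 4: advance 16 -> fork_pos = 11 + 16 = 27. Reached multiple(s) of 5: 15, 20, 25 -> fragments 3-5 completed (5 total).
Step 5: advance 4 -> fork_pos = 27 + 4 = 31. Reached multiple(s) of 5: 30 -> fragment 6 completed (6 total).
Final fork_pos = 31, so 6 fragment(s) are complete. Build each: template segment -> complement -> reverse.
Fragment 1: template[0:5] = TTGGA -> complement AACCT -> reversed TCCAA
Fragment 2: template[5:10] = AGCCC -> complement TCGGG -> reversed GGGCT
Fragment 3: template[10:15] = CGTAC -> complement GCATG -> reversed GTACG
Fragment 4: template[15:20] = GGCGA -> complement CCGCT -> reversed TCGCC
Fragment 5: template[20:25] = ATGCA -> complement TACGT -> reversed TGCAT
Fragment 6: template[25:30] = GTGAG -> complement CACTC -> reversed CTCAC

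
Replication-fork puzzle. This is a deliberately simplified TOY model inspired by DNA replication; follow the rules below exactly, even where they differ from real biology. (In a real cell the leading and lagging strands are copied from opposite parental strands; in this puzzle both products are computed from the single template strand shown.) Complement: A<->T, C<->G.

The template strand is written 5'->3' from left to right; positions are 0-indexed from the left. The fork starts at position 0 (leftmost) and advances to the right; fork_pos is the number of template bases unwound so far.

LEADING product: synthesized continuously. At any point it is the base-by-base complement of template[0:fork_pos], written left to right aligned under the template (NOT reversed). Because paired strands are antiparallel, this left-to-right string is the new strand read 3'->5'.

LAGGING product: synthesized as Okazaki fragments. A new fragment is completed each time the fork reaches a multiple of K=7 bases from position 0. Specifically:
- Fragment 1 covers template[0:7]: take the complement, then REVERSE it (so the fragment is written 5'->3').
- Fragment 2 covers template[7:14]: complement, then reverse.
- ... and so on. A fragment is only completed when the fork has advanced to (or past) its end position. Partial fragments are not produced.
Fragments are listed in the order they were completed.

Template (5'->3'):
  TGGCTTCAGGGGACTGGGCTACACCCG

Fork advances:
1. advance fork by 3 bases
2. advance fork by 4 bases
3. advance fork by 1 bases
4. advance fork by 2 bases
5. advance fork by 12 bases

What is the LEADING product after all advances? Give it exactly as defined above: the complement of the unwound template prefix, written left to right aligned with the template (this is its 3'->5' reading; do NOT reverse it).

Step 1: advance 3 -> fork_pos = 0 + 3 = 3.
Step 2: advance 4 -> fork_pos = 3 + 4 = 7.
Step 3: advance 1 -> fork_pos = 7 + 1 = 8.
Step 4: advance 2 -> fork_pos = 8 + 2 = 10.
Step 5: advance 12 -> fork_pos = 10 + 12 = 22.
Unwound prefix: template[0:22] = TGGCTTCAGGGGACTGGGCTAC
Complement it base by base (A<->T, C<->G), keeping left-to-right order:
  [0:5] TGGCT -> ACCGA
  [5:10] TCAGG -> AGTCC
  [10:15] GGACT -> CCTGA
  [15:20] GGGCT -> CCCGA
  [20:22] AC -> TG
Concatenate: ACCGAAGTCCCCTGACCCGATG (length 22; written aligned with the template, i.e. 3'->5').

Answer: ACCGAAGTCCCCTGACCCGATG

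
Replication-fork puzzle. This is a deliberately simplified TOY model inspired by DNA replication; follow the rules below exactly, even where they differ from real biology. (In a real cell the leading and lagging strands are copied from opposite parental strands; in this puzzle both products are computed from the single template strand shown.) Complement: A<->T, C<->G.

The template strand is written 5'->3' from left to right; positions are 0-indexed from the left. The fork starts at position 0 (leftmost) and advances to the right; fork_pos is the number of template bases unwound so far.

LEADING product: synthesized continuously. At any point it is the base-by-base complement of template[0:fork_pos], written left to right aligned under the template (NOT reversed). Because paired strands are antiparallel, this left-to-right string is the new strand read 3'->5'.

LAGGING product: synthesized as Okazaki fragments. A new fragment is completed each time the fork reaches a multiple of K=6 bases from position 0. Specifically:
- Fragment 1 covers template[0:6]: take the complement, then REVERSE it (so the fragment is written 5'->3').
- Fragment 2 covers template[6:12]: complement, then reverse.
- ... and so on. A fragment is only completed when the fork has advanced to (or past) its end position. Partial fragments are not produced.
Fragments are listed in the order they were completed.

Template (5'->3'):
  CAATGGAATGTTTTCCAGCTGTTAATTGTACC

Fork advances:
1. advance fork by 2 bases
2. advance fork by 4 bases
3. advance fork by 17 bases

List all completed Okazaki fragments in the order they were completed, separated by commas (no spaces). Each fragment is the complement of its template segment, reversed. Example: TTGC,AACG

Step 1: advance 2 -> fork_pos = 0 + 2 = 2. Next multiple of 6 is 6 (not reached); still 0 fragment(s).
Step 2: advance 4 -> fork_pos = 2 + 4 = 6. Reached multiple(s) of 6: 6 -> fragment 1 completed (1 total).
Step 3: advance 17 -> fork_pos = 6 + 17 = 23. Reached multiple(s) of 6: 12, 18 -> fragments 2-3 completed (3 total).
Final fork_pos = 23, so 3 fragment(s) are complete. Build each: template segment -> complement -> reverse.
Fragment 1: template[0:6] = CAATGG -> complement GTTACC -> reversed CCATTG
Fragment 2: template[6:12] = AATGTT -> complement TTACAA -> reversed AACATT
Fragment 3: template[12:18] = TTCCAG -> complement AAGGTC -> reversed CTGGAA

Answer: CCATTG,AACATT,CTGGAA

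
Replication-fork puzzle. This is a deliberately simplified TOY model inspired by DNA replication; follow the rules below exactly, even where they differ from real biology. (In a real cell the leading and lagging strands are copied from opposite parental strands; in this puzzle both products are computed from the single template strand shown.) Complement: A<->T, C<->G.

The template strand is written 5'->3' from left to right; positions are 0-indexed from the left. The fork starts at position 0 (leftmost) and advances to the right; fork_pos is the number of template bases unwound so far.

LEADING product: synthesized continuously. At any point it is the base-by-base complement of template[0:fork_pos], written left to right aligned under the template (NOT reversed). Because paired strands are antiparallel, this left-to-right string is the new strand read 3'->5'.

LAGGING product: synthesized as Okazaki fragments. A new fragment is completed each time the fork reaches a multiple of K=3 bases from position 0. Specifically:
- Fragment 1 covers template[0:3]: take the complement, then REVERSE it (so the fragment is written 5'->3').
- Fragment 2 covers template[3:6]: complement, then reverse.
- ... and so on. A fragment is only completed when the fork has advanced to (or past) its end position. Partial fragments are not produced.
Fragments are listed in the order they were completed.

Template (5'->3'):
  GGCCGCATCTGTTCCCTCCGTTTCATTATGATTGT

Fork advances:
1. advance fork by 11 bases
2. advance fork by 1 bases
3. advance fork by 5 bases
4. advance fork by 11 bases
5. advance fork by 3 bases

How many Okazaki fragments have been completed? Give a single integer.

Answer: 10

Derivation:
Step 1: advance 11 -> fork_pos = 0 + 11 = 11. Reached multiple(s) of 3: 3, 6, 9 -> fragments 1-3 completed (3 total).
Step 2: advance 1 -> fork_pos = 11 + 1 = 12. Reached multiple(s) of 3: 12 -> fragment 4 completed (4 total).
Step 3: advance 5 -> fork_pos = 12 + 5 = 17. Reached multiple(s) of 3: 15 -> fragment 5 completed (5 total).
Step 4: advance 11 -> fork_pos = 17 + 11 = 28. Reached multiple(s) of 3: 18, 21, 24, 27 -> fragments 6-9 completed (9 total).
Step 5: advance 3 -> fork_pos = 28 + 3 = 31. Reached multiple(s) of 3: 30 -> fragment 10 completed (10 total).
Check: final fork_pos = 31; the multiples of 3 that are <= 31 are 3..30 -> 31 // 3 = 10 completed fragment(s).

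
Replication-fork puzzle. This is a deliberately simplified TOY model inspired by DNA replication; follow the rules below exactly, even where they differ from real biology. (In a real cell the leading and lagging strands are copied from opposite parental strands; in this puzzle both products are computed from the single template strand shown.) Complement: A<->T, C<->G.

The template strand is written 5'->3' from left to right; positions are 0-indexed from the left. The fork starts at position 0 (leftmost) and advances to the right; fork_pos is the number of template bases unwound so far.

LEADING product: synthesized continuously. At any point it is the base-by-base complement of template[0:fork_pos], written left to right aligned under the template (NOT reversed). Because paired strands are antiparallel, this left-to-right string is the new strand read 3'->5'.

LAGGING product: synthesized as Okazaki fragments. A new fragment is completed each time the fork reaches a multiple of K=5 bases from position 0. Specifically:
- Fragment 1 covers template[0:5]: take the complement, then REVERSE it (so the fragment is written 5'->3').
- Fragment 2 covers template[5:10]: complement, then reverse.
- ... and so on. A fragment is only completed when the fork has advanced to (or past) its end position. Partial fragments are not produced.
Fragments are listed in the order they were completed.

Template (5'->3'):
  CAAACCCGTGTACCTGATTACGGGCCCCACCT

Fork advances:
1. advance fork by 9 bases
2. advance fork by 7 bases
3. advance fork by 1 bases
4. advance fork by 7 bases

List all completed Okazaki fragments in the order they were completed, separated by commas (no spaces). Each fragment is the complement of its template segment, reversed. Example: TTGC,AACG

Answer: GTTTG,CACGG,AGGTA,TAATC

Derivation:
Step 1: advance 9 -> fork_pos = 0 + 9 = 9. Reached multiple(s) of 5: 5 -> fragment 1 completed (1 total).
Step 2: advance 7 -> fork_pos = 9 + 7 = 16. Reached multiple(s) of 5: 10, 15 -> fragments 2-3 completed (3 total).
Step 3: advance 1 -> fork_pos = 16 + 1 = 17. Next multiple of 5 is 20 (not reached); still 3 fragment(s).
Step 4: advance 7 -> fork_pos = 17 + 7 = 24. Reached multiple(s) of 5: 20 -> fragment 4 completed (4 total).
Final fork_pos = 24, so 4 fragment(s) are complete. Build each: template segment -> complement -> reverse.
Fragment 1: template[0:5] = CAAAC -> complement GTTTG -> reversed GTTTG
Fragment 2: template[5:10] = CCGTG -> complement GGCAC -> reversed CACGG
Fragment 3: template[10:15] = TACCT -> complement ATGGA -> reversed AGGTA
Fragment 4: template[15:20] = GATTA -> complement CTAAT -> reversed TAATC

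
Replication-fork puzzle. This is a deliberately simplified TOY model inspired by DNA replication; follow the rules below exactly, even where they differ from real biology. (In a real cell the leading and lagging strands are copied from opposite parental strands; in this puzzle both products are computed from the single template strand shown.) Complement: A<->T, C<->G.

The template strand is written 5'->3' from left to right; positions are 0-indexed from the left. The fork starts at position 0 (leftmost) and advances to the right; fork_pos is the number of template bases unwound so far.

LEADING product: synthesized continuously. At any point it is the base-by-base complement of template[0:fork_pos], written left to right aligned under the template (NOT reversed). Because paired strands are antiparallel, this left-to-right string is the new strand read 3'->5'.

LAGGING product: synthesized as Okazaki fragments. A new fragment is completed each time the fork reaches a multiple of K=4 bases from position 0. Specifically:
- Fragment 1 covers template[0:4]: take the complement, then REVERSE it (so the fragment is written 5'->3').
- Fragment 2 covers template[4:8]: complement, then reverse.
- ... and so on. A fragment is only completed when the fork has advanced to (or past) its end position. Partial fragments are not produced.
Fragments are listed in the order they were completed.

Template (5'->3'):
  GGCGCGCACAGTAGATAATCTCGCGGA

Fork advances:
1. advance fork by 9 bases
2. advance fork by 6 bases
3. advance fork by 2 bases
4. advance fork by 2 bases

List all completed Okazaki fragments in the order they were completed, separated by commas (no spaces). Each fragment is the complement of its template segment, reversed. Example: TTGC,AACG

Answer: CGCC,TGCG,ACTG,ATCT

Derivation:
Step 1: advance 9 -> fork_pos = 0 + 9 = 9. Reached multiple(s) of 4: 4, 8 -> fragments 1-2 completed (2 total).
Step 2: advance 6 -> fork_pos = 9 + 6 = 15. Reached multiple(s) of 4: 12 -> fragment 3 completed (3 total).
Step 3: advance 2 -> fork_pos = 15 + 2 = 17. Reached multiple(s) of 4: 16 -> fragment 4 completed (4 total).
Step 4: advance 2 -> fork_pos = 17 + 2 = 19. Next multiple of 4 is 20 (not reached); still 4 fragment(s).
Final fork_pos = 19, so 4 fragment(s) are complete. Build each: template segment -> complement -> reverse.
Fragment 1: template[0:4] = GGCG -> complement CCGC -> reversed CGCC
Fragment 2: template[4:8] = CGCA -> complement GCGT -> reversed TGCG
Fragment 3: template[8:12] = CAGT -> complement GTCA -> reversed ACTG
Fragment 4: template[12:16] = AGAT -> complement TCTA -> reversed ATCT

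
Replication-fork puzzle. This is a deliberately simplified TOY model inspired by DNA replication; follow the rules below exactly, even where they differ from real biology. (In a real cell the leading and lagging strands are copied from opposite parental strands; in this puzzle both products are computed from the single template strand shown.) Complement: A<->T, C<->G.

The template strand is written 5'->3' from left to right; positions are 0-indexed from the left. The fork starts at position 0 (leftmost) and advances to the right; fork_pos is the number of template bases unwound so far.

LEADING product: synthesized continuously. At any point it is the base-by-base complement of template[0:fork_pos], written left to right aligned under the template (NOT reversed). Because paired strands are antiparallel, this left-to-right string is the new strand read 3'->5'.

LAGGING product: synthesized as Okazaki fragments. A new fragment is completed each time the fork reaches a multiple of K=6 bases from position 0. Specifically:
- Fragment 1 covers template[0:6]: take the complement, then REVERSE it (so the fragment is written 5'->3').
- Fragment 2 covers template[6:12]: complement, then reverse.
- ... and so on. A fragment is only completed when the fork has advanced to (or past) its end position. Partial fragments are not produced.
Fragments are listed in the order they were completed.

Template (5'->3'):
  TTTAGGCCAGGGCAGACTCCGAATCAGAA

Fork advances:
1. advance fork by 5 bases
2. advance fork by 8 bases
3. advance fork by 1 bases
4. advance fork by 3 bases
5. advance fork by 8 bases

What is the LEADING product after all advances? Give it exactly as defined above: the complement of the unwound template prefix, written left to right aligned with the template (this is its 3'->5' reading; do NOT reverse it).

Answer: AAATCCGGTCCCGTCTGAGGCTTAG

Derivation:
Step 1: advance 5 -> fork_pos = 0 + 5 = 5.
Step 2: advance 8 -> fork_pos = 5 + 8 = 13.
Step 3: advance 1 -> fork_pos = 13 + 1 = 14.
Step 4: advance 3 -> fork_pos = 14 + 3 = 17.
Step 5: advance 8 -> fork_pos = 17 + 8 = 25.
Unwound prefix: template[0:25] = TTTAGGCCAGGGCAGACTCCGAATC
Complement it base by base (A<->T, C<->G), keeping left-to-right order:
  [0:5] TTTAG -> AAATC
  [5:10] GCCAG -> CGGTC
  [10:15] GGCAG -> CCGTC
  [15:20] ACTCC -> TGAGG
  [20:25] GAATC -> CTTAG
Concatenate: AAATCCGGTCCCGTCTGAGGCTTAG (length 25; written aligned with the template, i.e. 3'->5').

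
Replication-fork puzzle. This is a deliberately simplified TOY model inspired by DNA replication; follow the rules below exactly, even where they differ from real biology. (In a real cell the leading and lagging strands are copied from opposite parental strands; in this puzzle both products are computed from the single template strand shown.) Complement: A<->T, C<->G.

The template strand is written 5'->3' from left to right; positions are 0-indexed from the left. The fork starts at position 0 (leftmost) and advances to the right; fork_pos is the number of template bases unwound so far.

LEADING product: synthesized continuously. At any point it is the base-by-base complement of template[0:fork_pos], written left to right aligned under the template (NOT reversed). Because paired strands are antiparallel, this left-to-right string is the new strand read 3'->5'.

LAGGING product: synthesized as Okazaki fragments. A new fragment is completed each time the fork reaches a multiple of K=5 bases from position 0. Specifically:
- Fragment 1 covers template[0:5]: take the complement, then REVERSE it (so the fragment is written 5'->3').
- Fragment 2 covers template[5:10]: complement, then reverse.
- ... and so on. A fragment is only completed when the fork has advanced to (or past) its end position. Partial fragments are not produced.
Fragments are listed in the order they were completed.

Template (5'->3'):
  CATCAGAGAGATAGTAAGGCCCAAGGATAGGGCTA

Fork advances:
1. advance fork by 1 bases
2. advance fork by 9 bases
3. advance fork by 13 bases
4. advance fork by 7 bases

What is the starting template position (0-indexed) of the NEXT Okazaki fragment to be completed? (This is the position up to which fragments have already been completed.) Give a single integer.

Answer: 30

Derivation:
Step 1: advance 1 -> fork_pos = 0 + 1 = 1. Next multiple of 5 is 5 (not reached); still 0 fragment(s).
Step 2: advance 9 -> fork_pos = 1 + 9 = 10. Reached multiple(s) of 5: 5, 10 -> fragments 1-2 completed (2 total).
Step 3: advance 13 -> fork_pos = 10 + 13 = 23. Reached multiple(s) of 5: 15, 20 -> fragments 3-4 completed (4 total).
Step 4: advance 7 -> fork_pos = 23 + 7 = 30. Reached multiple(s) of 5: 25, 30 -> fragments 5-6 completed (6 total).
6 fragment(s) completed, covering template[0:30] (6 x 5 = 30). The next fragment, fragment 7, covers template[30:35], so it starts at position 30.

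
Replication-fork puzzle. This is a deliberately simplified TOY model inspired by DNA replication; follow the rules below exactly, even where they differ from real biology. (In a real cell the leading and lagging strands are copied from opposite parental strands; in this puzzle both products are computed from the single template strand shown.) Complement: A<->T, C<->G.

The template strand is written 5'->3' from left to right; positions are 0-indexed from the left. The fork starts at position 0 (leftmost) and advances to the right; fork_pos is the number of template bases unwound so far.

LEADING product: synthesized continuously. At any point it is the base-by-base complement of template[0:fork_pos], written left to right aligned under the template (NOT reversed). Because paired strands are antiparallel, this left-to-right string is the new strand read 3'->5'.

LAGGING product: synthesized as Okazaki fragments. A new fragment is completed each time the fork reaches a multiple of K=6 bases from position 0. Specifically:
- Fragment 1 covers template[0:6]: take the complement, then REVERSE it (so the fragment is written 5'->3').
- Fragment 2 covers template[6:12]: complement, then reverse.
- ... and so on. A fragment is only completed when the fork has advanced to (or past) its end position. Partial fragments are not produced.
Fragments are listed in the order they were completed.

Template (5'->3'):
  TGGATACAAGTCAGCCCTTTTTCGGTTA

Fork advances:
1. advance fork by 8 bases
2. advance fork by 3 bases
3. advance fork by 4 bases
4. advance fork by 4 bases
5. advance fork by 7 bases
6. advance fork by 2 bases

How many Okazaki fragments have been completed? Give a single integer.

Step 1: advance 8 -> fork_pos = 0 + 8 = 8. Reached multiple(s) of 6: 6 -> fragment 1 completed (1 total).
Step 2: advance 3 -> fork_pos = 8 + 3 = 11. Next multiple of 6 is 12 (not reached); still 1 fragment(s).
Step 3: advance 4 -> fork_pos = 11 + 4 = 15. Reached multiple(s) of 6: 12 -> fragment 2 completed (2 total).
Step 4: advance 4 -> fork_pos = 15 + 4 = 19. Reached multiple(s) of 6: 18 -> fragment 3 completed (3 total).
Step 5: advance 7 -> fork_pos = 19 + 7 = 26. Reached multiple(s) of 6: 24 -> fragment 4 completed (4 total).
Step 6: advance 2 -> fork_pos = 26 + 2 = 28. Next multiple of 6 is 30 (not reached); still 4 fragment(s).
Check: final fork_pos = 28; the multiples of 6 that are <= 28 are 6..24 -> 28 // 6 = 4 completed fragment(s).

Answer: 4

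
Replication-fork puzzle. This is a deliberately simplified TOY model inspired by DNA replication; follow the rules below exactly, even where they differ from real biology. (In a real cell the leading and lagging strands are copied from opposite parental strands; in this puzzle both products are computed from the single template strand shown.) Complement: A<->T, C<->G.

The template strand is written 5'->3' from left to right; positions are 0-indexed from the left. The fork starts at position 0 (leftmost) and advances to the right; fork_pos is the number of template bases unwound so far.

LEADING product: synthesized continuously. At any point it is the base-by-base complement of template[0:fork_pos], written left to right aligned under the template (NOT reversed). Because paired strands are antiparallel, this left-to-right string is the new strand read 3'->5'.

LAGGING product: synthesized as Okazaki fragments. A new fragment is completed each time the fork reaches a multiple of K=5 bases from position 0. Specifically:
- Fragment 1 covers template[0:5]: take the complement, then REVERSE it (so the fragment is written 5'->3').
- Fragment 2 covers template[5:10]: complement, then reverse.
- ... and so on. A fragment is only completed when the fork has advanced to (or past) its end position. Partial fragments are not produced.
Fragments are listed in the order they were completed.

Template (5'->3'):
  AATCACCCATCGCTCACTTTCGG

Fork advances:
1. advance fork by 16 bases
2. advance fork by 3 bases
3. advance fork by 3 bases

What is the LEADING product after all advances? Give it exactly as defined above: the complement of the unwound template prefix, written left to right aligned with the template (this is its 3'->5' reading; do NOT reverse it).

Answer: TTAGTGGGTAGCGAGTGAAAGC

Derivation:
Step 1: advance 16 -> fork_pos = 0 + 16 = 16.
Step 2: advance 3 -> fork_pos = 16 + 3 = 19.
Step 3: advance 3 -> fork_pos = 19 + 3 = 22.
Unwound prefix: template[0:22] = AATCACCCATCGCTCACTTTCG
Complement it base by base (A<->T, C<->G), keeping left-to-right order:
  [0:5] AATCA -> TTAGT
  [5:10] CCCAT -> GGGTA
  [10:15] CGCTC -> GCGAG
  [15:20] ACTTT -> TGAAA
  [20:22] CG -> GC
Concatenate: TTAGTGGGTAGCGAGTGAAAGC (length 22; written aligned with the template, i.e. 3'->5').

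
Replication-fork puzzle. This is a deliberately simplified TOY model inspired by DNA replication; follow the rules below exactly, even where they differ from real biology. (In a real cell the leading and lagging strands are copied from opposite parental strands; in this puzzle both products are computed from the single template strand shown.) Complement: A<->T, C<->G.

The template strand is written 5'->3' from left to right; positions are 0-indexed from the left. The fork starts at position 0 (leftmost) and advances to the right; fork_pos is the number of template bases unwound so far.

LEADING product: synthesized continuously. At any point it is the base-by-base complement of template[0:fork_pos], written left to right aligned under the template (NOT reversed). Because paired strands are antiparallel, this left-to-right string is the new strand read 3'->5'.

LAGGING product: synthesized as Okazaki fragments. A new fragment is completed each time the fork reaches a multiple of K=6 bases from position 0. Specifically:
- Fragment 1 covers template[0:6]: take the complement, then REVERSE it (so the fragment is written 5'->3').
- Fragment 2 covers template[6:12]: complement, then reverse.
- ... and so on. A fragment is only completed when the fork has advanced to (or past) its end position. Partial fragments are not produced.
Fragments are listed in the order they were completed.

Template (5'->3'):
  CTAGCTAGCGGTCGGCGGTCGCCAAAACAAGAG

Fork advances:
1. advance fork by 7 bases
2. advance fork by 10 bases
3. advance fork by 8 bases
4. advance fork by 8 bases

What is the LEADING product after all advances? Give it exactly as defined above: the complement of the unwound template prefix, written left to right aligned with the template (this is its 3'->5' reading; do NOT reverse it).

Step 1: advance 7 -> fork_pos = 0 + 7 = 7.
Step 2: advance 10 -> fork_pos = 7 + 10 = 17.
Step 3: advance 8 -> fork_pos = 17 + 8 = 25.
Step 4: advance 8 -> fork_pos = 25 + 8 = 33.
Unwound prefix: template[0:33] = CTAGCTAGCGGTCGGCGGTCGCCAAAACAAGAG
Complement it base by base (A<->T, C<->G), keeping left-to-right order:
  [0:5] CTAGC -> GATCG
  [5:10] TAGCG -> ATCGC
  [10:15] GTCGG -> CAGCC
  [15:20] CGGTC -> GCCAG
  [20:25] GCCAA -> CGGTT
  [25:30] AACAA -> TTGTT
  [30:33] GAG -> CTC
Concatenate: GATCGATCGCCAGCCGCCAGCGGTTTTGTTCTC (length 33; written aligned with the template, i.e. 3'->5').

Answer: GATCGATCGCCAGCCGCCAGCGGTTTTGTTCTC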